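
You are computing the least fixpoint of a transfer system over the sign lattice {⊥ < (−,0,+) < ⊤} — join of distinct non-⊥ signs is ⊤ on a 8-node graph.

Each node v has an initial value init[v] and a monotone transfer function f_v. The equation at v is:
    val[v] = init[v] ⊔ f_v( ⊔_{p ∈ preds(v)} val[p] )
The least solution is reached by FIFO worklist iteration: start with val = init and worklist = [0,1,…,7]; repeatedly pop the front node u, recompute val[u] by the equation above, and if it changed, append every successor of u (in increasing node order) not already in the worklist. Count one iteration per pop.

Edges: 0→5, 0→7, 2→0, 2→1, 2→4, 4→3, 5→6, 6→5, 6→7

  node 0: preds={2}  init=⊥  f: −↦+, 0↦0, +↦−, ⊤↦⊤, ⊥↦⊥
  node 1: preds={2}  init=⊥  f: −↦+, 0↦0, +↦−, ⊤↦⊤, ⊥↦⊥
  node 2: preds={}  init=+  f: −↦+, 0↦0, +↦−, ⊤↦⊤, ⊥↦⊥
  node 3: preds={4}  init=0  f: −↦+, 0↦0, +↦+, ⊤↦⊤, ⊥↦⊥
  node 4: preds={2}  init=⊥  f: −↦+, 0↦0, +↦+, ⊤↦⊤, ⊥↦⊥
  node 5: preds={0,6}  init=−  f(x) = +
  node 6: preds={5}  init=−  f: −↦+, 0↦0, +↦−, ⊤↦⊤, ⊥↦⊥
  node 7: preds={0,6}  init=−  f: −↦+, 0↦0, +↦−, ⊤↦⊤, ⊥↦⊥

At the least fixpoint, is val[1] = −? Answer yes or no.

Iteration log — 10 steps:
  step 1. node 0  ⊔preds=+  new=−  old=⊥  +wl: 
  step 2. node 1  ⊔preds=+  new=−  old=⊥  +wl: 
  step 3. node 2  ⊔preds=⊥  new=+  stable
  step 4. node 3  ⊔preds=⊥  new=0  stable
  step 5. node 4  ⊔preds=+  new=+  old=⊥  +wl: 3
  step 6. node 5  ⊔preds=−  new=⊤  old=−  +wl: 
  step 7. node 6  ⊔preds=⊤  new=⊤  old=−  +wl: 5
  step 8. node 7  ⊔preds=⊤  new=⊤  old=−  +wl: 
  step 9. node 3  ⊔preds=+  new=⊤  old=0  +wl: 
  step 10. node 5  ⊔preds=⊤  new=⊤  stable

Least fixpoint reached:
  node 0: −
  node 1: −
  node 2: +
  node 3: ⊤
  node 4: +
  node 5: ⊤
  node 6: ⊤
  node 7: ⊤

yes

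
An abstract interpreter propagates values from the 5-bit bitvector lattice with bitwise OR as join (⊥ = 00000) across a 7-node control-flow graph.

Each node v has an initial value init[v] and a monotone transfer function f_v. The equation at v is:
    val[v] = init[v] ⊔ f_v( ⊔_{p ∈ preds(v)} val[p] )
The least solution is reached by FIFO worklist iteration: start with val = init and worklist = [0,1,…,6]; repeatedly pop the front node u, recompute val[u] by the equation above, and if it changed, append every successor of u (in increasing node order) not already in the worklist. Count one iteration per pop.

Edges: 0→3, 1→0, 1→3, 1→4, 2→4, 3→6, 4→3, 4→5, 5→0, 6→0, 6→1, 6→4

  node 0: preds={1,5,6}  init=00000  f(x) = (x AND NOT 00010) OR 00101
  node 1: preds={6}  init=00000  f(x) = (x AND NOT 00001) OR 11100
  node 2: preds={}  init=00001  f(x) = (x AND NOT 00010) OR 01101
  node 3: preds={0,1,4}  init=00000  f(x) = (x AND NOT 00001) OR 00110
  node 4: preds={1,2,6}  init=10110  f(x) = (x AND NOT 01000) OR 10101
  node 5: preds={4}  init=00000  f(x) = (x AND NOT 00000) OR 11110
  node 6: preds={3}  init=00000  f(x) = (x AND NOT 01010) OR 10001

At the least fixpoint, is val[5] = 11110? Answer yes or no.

Iteration log — 11 steps:
  step 1. node 0  ⊔preds=00000  new=00101  old=00000  +wl: 
  step 2. node 1  ⊔preds=00000  new=11100  old=00000  +wl: 0
  step 3. node 2  ⊔preds=00000  new=01101  old=00001  +wl: 
  step 4. node 3  ⊔preds=11111  new=11110  old=00000  +wl: 
  step 5. node 4  ⊔preds=11101  new=10111  old=10110  +wl: 3
  step 6. node 5  ⊔preds=10111  new=11111  old=00000  +wl: 
  step 7. node 6  ⊔preds=11110  new=10101  old=00000  +wl: 1,4
  step 8. node 0  ⊔preds=11111  new=11101  old=00101  +wl: 
  step 9. node 3  ⊔preds=11111  new=11110  stable
  step 10. node 1  ⊔preds=10101  new=11100  stable
  step 11. node 4  ⊔preds=11101  new=10111  stable

Least fixpoint reached:
  node 0: 11101
  node 1: 11100
  node 2: 01101
  node 3: 11110
  node 4: 10111
  node 5: 11111
  node 6: 10101

no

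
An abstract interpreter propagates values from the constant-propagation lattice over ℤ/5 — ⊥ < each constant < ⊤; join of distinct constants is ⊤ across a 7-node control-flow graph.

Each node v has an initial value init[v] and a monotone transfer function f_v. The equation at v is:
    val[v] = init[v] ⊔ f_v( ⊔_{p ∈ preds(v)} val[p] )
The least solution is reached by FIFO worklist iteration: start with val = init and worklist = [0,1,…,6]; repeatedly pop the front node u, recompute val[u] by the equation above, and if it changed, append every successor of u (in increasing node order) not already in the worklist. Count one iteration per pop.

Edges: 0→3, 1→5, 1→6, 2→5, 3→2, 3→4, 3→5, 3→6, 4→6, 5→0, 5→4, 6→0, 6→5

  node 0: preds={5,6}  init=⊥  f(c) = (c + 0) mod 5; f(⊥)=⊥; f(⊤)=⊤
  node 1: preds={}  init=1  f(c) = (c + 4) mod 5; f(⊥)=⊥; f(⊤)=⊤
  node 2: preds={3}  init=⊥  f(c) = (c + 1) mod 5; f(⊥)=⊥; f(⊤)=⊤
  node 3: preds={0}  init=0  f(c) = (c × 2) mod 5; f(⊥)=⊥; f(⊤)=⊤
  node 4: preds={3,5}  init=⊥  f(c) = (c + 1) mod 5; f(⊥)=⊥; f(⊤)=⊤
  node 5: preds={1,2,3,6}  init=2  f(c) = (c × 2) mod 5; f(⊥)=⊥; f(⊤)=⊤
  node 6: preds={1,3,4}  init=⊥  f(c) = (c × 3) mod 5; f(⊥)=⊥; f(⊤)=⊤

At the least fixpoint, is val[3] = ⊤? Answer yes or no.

Trace (12 dequeues):
  [1] u=0 | in 2 | out 2 | prev ⊥ | push {}
  [2] u=1 | in ⊥ | out 1 | ==
  [3] u=2 | in 0 | out 1 | prev ⊥ | push {}
  [4] u=3 | in 2 | out ⊤ | prev 0 | push {2}
  [5] u=4 | in ⊤ | out ⊤ | prev ⊥ | push {}
  [6] u=5 | in ⊤ | out ⊤ | prev 2 | push {0,4}
  [7] u=6 | in ⊤ | out ⊤ | prev ⊥ | push {5}
  [8] u=2 | in ⊤ | out ⊤ | prev 1 | push {}
  [9] u=0 | in ⊤ | out ⊤ | prev 2 | push {3}
  [10] u=4 | in ⊤ | out ⊤ | ==
  [11] u=5 | in ⊤ | out ⊤ | ==
  [12] u=3 | in ⊤ | out ⊤ | ==

Converged values:
  [0] ⊤
  [1] 1
  [2] ⊤
  [3] ⊤
  [4] ⊤
  [5] ⊤
  [6] ⊤

yes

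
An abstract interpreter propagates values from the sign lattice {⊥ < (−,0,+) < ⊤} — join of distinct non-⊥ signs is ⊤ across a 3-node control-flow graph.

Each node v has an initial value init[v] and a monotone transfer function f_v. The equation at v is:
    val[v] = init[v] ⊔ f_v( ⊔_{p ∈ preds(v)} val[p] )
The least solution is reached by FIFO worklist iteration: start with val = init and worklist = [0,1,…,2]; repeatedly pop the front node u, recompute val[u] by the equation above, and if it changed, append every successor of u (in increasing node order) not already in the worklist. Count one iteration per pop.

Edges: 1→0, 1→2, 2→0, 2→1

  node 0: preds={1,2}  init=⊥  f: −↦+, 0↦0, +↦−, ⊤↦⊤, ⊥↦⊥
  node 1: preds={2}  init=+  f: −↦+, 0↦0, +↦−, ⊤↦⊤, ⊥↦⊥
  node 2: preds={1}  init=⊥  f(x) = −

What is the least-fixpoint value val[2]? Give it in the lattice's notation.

Iteration log — 5 steps:
  step 1. node 0  ⊔preds=+  new=−  old=⊥  +wl: 
  step 2. node 1  ⊔preds=⊥  new=+  stable
  step 3. node 2  ⊔preds=+  new=−  old=⊥  +wl: 0,1
  step 4. node 0  ⊔preds=⊤  new=⊤  old=−  +wl: 
  step 5. node 1  ⊔preds=−  new=+  stable

Least fixpoint reached:
  node 0: ⊤
  node 1: +
  node 2: −

−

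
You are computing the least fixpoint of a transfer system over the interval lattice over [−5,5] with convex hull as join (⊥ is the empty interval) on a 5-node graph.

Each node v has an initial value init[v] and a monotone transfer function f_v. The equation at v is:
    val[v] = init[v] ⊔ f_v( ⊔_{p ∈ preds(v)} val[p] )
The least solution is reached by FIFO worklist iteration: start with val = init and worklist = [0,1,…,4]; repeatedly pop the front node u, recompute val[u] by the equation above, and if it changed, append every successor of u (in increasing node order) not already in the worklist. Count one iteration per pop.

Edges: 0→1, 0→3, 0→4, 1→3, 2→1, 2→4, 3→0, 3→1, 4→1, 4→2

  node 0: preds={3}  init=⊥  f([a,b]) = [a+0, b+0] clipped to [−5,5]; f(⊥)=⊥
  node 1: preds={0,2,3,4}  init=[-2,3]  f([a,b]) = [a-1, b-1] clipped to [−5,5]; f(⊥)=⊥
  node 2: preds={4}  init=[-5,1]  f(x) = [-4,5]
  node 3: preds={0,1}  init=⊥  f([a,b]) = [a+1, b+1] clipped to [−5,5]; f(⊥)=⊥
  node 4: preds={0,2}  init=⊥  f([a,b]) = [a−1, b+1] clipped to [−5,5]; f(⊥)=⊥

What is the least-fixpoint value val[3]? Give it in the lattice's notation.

Trace (15 dequeues):
  [1] u=0 | in ⊥ | out ⊥ | ==
  [2] u=1 | in [-5,1] | out [-5,3] | prev [-2,3] | push {}
  [3] u=2 | in ⊥ | out [-5,5] | prev [-5,1] | push {1}
  [4] u=3 | in [-5,3] | out [-4,4] | prev ⊥ | push {0}
  [5] u=4 | in [-5,5] | out [-5,5] | prev ⊥ | push {2}
  [6] u=1 | in [-5,5] | out [-5,4] | prev [-5,3] | push {3}
  [7] u=0 | in [-4,4] | out [-4,4] | prev ⊥ | push {1,4}
  [8] u=2 | in [-5,5] | out [-5,5] | ==
  [9] u=3 | in [-5,4] | out [-4,5] | prev [-4,4] | push {0}
  [10] u=1 | in [-5,5] | out [-5,4] | ==
  [11] u=4 | in [-5,5] | out [-5,5] | ==
  [12] u=0 | in [-4,5] | out [-4,5] | prev [-4,4] | push {1,3,4}
  [13] u=1 | in [-5,5] | out [-5,4] | ==
  [14] u=3 | in [-5,5] | out [-4,5] | ==
  [15] u=4 | in [-5,5] | out [-5,5] | ==

Converged values:
  [0] [-4,5]
  [1] [-5,4]
  [2] [-5,5]
  [3] [-4,5]
  [4] [-5,5]

[-4,5]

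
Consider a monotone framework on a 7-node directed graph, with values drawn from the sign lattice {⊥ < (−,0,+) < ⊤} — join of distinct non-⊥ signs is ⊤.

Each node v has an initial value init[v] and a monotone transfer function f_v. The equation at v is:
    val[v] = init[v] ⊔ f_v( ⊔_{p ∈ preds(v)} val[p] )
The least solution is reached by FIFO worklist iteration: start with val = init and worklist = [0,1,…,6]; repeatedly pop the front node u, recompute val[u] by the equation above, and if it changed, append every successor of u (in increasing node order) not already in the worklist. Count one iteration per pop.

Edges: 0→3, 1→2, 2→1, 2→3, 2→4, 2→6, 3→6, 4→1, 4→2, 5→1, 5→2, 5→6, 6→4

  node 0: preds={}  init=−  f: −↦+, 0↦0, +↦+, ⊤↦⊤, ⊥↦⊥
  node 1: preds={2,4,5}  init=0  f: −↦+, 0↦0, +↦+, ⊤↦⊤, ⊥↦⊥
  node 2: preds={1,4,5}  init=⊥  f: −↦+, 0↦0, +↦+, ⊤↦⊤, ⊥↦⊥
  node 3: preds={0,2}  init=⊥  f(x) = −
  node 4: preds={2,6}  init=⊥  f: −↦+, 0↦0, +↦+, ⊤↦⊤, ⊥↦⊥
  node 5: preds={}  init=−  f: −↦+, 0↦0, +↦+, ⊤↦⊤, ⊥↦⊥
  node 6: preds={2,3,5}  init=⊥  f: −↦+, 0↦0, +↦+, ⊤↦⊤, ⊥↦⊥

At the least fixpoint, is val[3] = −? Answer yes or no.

Iteration log — 10 steps:
  step 1. node 0  ⊔preds=⊥  new=−  stable
  step 2. node 1  ⊔preds=−  new=⊤  old=0  +wl: 
  step 3. node 2  ⊔preds=⊤  new=⊤  old=⊥  +wl: 1
  step 4. node 3  ⊔preds=⊤  new=−  old=⊥  +wl: 
  step 5. node 4  ⊔preds=⊤  new=⊤  old=⊥  +wl: 2
  step 6. node 5  ⊔preds=⊥  new=−  stable
  step 7. node 6  ⊔preds=⊤  new=⊤  old=⊥  +wl: 4
  step 8. node 1  ⊔preds=⊤  new=⊤  stable
  step 9. node 2  ⊔preds=⊤  new=⊤  stable
  step 10. node 4  ⊔preds=⊤  new=⊤  stable

Least fixpoint reached:
  node 0: −
  node 1: ⊤
  node 2: ⊤
  node 3: −
  node 4: ⊤
  node 5: −
  node 6: ⊤

yes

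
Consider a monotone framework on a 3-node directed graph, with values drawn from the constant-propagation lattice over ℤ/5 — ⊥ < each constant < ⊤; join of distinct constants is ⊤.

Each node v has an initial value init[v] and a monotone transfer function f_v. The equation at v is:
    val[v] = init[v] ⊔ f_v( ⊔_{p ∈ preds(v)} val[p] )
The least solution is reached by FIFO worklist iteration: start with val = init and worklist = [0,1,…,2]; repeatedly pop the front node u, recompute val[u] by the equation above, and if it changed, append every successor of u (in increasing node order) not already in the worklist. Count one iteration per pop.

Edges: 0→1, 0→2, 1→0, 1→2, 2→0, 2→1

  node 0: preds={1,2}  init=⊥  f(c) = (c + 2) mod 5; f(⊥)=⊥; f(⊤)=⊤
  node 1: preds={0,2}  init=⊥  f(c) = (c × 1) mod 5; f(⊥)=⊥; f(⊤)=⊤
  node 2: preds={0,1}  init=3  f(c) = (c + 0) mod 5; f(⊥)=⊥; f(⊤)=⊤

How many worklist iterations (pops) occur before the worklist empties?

Iteration log — 6 steps:
  step 1. node 0  ⊔preds=3  new=0  old=⊥  +wl: 
  step 2. node 1  ⊔preds=⊤  new=⊤  old=⊥  +wl: 0
  step 3. node 2  ⊔preds=⊤  new=⊤  old=3  +wl: 1
  step 4. node 0  ⊔preds=⊤  new=⊤  old=0  +wl: 2
  step 5. node 1  ⊔preds=⊤  new=⊤  stable
  step 6. node 2  ⊔preds=⊤  new=⊤  stable

Least fixpoint reached:
  node 0: ⊤
  node 1: ⊤
  node 2: ⊤

6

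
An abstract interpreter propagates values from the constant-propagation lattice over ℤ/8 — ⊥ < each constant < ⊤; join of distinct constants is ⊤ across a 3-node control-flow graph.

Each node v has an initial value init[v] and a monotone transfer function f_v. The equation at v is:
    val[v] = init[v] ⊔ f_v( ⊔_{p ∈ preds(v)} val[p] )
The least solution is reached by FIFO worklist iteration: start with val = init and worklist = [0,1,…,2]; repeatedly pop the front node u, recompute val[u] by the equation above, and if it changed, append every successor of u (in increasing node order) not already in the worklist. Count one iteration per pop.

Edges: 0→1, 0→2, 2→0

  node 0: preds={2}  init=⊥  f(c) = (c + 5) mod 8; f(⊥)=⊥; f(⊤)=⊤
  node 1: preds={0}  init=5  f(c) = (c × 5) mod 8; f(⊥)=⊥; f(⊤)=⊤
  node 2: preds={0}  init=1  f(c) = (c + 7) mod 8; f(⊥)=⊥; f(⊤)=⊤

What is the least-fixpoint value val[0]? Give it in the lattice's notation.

Trace (6 dequeues):
  [1] u=0 | in 1 | out 6 | prev ⊥ | push {}
  [2] u=1 | in 6 | out ⊤ | prev 5 | push {}
  [3] u=2 | in 6 | out ⊤ | prev 1 | push {0}
  [4] u=0 | in ⊤ | out ⊤ | prev 6 | push {1,2}
  [5] u=1 | in ⊤ | out ⊤ | ==
  [6] u=2 | in ⊤ | out ⊤ | ==

Converged values:
  [0] ⊤
  [1] ⊤
  [2] ⊤

⊤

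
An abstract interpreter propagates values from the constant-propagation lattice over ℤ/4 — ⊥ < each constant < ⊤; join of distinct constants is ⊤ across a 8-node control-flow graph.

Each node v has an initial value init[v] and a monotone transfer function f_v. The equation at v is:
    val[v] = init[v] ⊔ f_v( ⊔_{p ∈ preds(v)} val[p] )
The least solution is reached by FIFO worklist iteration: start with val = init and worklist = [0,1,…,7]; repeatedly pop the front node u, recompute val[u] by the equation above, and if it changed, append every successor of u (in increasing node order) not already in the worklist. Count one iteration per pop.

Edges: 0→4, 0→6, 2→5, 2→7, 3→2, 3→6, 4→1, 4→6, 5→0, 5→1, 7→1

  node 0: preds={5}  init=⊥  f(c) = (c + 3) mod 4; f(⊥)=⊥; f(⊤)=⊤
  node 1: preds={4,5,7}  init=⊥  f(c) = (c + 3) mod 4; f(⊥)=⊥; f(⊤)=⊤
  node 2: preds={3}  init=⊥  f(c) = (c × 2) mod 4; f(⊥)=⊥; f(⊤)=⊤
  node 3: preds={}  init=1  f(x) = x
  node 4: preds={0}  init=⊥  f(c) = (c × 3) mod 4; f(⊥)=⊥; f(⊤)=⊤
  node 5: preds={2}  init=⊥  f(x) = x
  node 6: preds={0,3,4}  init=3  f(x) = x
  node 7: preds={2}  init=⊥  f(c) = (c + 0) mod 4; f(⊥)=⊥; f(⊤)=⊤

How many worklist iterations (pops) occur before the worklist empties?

13

Worklist (13 pops):
  #1 pop 0: in=⊥ → ⊥ (no change)
  #2 pop 1: in=⊥ → ⊥ (no change)
  #3 pop 2: in=1 → 2 (was ⊥); enqueue []
  #4 pop 3: in=⊥ → 1 (no change)
  #5 pop 4: in=⊥ → ⊥ (no change)
  #6 pop 5: in=2 → 2 (was ⊥); enqueue [0,1]
  #7 pop 6: in=1 → ⊤ (was 3); enqueue []
  #8 pop 7: in=2 → 2 (was ⊥); enqueue []
  #9 pop 0: in=2 → 1 (was ⊥); enqueue [4,6]
  #10 pop 1: in=2 → 1 (was ⊥); enqueue []
  #11 pop 4: in=1 → 3 (was ⊥); enqueue [1]
  #12 pop 6: in=⊤ → ⊤ (no change)
  #13 pop 1: in=⊤ → ⊤ (was 1); enqueue []

Fixpoint:
  val[0] = 1
  val[1] = ⊤
  val[2] = 2
  val[3] = 1
  val[4] = 3
  val[5] = 2
  val[6] = ⊤
  val[7] = 2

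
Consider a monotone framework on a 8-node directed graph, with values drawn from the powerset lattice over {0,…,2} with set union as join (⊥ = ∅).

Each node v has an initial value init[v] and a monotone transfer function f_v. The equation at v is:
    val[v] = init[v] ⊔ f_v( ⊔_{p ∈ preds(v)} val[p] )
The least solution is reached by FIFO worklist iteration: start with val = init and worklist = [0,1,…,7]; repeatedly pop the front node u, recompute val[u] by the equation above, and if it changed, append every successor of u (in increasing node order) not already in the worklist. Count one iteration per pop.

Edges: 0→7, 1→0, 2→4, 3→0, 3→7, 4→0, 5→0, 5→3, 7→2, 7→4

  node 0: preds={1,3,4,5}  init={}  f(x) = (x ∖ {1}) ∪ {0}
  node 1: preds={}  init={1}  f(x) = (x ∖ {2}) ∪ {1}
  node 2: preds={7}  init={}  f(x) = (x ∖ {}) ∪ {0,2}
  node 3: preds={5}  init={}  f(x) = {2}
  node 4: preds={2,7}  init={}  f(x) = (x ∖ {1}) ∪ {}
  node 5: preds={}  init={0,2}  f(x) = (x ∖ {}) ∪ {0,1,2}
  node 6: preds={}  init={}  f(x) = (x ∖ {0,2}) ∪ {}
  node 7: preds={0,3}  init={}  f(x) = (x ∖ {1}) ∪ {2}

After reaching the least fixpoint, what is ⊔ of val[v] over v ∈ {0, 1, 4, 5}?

{0,1,2}

Worklist (12 pops):
  #1 pop 0: in={0,1,2} → {0,2} (was {}); enqueue []
  #2 pop 1: in={} → {1} (no change)
  #3 pop 2: in={} → {0,2} (was {}); enqueue []
  #4 pop 3: in={0,2} → {2} (was {}); enqueue [0]
  #5 pop 4: in={0,2} → {0,2} (was {}); enqueue []
  #6 pop 5: in={} → {0,1,2} (was {0,2}); enqueue [3]
  #7 pop 6: in={} → {} (no change)
  #8 pop 7: in={0,2} → {0,2} (was {}); enqueue [2,4]
  #9 pop 0: in={0,1,2} → {0,2} (no change)
  #10 pop 3: in={0,1,2} → {2} (no change)
  #11 pop 2: in={0,2} → {0,2} (no change)
  #12 pop 4: in={0,2} → {0,2} (no change)

Fixpoint:
  val[0] = {0,2}
  val[1] = {1}
  val[2] = {0,2}
  val[3] = {2}
  val[4] = {0,2}
  val[5] = {0,1,2}
  val[6] = {}
  val[7] = {0,2}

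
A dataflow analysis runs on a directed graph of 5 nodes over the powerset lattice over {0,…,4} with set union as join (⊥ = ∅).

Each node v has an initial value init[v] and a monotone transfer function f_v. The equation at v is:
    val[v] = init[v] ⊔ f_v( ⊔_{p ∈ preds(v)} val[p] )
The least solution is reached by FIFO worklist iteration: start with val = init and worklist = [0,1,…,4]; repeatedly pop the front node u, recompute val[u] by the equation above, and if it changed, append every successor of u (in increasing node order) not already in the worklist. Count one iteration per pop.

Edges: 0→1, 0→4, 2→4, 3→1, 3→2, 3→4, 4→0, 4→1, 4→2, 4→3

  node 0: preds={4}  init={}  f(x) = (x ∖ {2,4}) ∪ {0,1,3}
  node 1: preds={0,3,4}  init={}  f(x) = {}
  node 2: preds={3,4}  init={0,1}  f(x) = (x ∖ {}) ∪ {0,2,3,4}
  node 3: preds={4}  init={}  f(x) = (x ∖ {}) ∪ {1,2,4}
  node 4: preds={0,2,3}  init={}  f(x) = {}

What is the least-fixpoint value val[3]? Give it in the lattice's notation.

{1,2,4}

Trace (7 dequeues):
  [1] u=0 | in {} | out {0,1,3} | prev {} | push {}
  [2] u=1 | in {0,1,3} | out {} | ==
  [3] u=2 | in {} | out {0,1,2,3,4} | prev {0,1} | push {}
  [4] u=3 | in {} | out {1,2,4} | prev {} | push {1,2}
  [5] u=4 | in {0,1,2,3,4} | out {} | ==
  [6] u=1 | in {0,1,2,3,4} | out {} | ==
  [7] u=2 | in {1,2,4} | out {0,1,2,3,4} | ==

Converged values:
  [0] {0,1,3}
  [1] {}
  [2] {0,1,2,3,4}
  [3] {1,2,4}
  [4] {}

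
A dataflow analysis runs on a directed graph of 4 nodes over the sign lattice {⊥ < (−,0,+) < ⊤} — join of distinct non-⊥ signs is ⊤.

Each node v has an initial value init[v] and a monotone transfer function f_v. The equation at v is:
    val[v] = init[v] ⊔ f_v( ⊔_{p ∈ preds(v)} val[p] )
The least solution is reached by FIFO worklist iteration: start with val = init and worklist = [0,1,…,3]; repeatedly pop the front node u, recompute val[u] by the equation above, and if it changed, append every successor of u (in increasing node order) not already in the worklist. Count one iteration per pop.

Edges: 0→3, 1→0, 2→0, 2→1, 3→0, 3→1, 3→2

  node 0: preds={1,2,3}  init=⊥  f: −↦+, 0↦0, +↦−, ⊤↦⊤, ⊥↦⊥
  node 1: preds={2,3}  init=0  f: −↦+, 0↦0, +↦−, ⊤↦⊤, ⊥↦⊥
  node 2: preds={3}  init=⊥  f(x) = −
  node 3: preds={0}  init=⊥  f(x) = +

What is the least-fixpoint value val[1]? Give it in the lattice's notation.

⊤

Iteration log — 9 steps:
  step 1. node 0  ⊔preds=0  new=0  old=⊥  +wl: 
  step 2. node 1  ⊔preds=⊥  new=0  stable
  step 3. node 2  ⊔preds=⊥  new=−  old=⊥  +wl: 0,1
  step 4. node 3  ⊔preds=0  new=+  old=⊥  +wl: 2
  step 5. node 0  ⊔preds=⊤  new=⊤  old=0  +wl: 3
  step 6. node 1  ⊔preds=⊤  new=⊤  old=0  +wl: 0
  step 7. node 2  ⊔preds=+  new=−  stable
  step 8. node 3  ⊔preds=⊤  new=+  stable
  step 9. node 0  ⊔preds=⊤  new=⊤  stable

Least fixpoint reached:
  node 0: ⊤
  node 1: ⊤
  node 2: −
  node 3: +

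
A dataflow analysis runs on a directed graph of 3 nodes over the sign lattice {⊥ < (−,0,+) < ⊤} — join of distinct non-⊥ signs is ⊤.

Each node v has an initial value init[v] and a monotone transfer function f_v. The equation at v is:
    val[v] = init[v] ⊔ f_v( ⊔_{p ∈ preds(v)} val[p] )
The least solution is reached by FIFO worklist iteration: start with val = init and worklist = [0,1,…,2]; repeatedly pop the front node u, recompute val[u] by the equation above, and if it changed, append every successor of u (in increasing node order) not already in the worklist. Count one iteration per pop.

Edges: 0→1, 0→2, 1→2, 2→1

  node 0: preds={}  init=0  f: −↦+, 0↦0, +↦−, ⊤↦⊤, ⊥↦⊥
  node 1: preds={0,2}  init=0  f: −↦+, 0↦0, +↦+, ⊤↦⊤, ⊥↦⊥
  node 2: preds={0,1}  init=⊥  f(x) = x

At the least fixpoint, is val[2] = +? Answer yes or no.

no

Iteration log — 4 steps:
  step 1. node 0  ⊔preds=⊥  new=0  stable
  step 2. node 1  ⊔preds=0  new=0  stable
  step 3. node 2  ⊔preds=0  new=0  old=⊥  +wl: 1
  step 4. node 1  ⊔preds=0  new=0  stable

Least fixpoint reached:
  node 0: 0
  node 1: 0
  node 2: 0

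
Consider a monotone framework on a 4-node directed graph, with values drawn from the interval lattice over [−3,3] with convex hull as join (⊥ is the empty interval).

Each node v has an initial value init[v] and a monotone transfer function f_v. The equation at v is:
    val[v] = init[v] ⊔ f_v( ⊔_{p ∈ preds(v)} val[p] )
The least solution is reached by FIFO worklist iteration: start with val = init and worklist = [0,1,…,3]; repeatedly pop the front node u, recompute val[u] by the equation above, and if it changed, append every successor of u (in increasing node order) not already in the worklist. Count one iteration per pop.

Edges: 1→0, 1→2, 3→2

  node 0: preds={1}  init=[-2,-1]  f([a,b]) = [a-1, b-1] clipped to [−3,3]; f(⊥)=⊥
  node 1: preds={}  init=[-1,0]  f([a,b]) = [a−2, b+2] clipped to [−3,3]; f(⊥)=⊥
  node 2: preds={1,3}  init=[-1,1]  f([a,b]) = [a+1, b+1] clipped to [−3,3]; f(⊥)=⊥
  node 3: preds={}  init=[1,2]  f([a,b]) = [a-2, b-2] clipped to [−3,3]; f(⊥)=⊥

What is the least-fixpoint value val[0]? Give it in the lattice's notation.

[-2,-1]

Worklist (4 pops):
  #1 pop 0: in=[-1,0] → [-2,-1] (no change)
  #2 pop 1: in=⊥ → [-1,0] (no change)
  #3 pop 2: in=[-1,2] → [-1,3] (was [-1,1]); enqueue []
  #4 pop 3: in=⊥ → [1,2] (no change)

Fixpoint:
  val[0] = [-2,-1]
  val[1] = [-1,0]
  val[2] = [-1,3]
  val[3] = [1,2]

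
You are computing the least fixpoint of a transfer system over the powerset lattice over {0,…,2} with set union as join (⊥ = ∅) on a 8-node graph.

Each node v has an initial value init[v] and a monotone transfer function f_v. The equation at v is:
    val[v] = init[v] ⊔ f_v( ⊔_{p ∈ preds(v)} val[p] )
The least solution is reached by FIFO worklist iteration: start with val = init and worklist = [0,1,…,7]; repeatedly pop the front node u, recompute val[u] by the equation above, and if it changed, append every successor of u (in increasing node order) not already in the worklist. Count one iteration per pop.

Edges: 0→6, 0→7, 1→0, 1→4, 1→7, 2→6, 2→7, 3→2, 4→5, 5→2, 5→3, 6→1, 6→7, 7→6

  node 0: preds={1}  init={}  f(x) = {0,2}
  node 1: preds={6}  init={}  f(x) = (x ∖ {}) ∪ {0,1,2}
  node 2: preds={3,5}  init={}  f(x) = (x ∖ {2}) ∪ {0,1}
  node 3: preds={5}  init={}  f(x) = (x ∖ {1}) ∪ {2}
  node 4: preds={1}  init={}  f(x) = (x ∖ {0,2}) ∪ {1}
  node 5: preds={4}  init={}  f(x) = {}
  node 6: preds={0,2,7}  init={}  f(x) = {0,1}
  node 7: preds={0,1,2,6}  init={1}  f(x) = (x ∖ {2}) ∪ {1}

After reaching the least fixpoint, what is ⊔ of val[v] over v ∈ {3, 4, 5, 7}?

Trace (12 dequeues):
  [1] u=0 | in {} | out {0,2} | prev {} | push {}
  [2] u=1 | in {} | out {0,1,2} | prev {} | push {0}
  [3] u=2 | in {} | out {0,1} | prev {} | push {}
  [4] u=3 | in {} | out {2} | prev {} | push {2}
  [5] u=4 | in {0,1,2} | out {1} | prev {} | push {}
  [6] u=5 | in {1} | out {} | ==
  [7] u=6 | in {0,1,2} | out {0,1} | prev {} | push {1}
  [8] u=7 | in {0,1,2} | out {0,1} | prev {1} | push {6}
  [9] u=0 | in {0,1,2} | out {0,2} | ==
  [10] u=2 | in {2} | out {0,1} | ==
  [11] u=1 | in {0,1} | out {0,1,2} | ==
  [12] u=6 | in {0,1,2} | out {0,1} | ==

Converged values:
  [0] {0,2}
  [1] {0,1,2}
  [2] {0,1}
  [3] {2}
  [4] {1}
  [5] {}
  [6] {0,1}
  [7] {0,1}

{0,1,2}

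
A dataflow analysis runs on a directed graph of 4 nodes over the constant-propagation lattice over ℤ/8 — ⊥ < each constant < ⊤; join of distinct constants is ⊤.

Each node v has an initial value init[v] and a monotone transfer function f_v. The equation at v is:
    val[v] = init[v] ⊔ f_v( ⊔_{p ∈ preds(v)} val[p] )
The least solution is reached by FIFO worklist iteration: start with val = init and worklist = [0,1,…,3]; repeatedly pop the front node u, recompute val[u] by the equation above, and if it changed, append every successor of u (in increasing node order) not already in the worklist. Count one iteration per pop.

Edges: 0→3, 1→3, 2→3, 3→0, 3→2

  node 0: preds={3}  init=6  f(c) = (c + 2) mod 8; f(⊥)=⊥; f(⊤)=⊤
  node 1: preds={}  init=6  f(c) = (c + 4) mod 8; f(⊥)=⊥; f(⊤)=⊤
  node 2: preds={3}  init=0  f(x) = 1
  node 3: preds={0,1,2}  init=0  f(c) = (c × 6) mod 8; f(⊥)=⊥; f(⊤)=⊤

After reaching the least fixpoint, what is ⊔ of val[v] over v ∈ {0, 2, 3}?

Trace (6 dequeues):
  [1] u=0 | in 0 | out ⊤ | prev 6 | push {}
  [2] u=1 | in ⊥ | out 6 | ==
  [3] u=2 | in 0 | out ⊤ | prev 0 | push {}
  [4] u=3 | in ⊤ | out ⊤ | prev 0 | push {0,2}
  [5] u=0 | in ⊤ | out ⊤ | ==
  [6] u=2 | in ⊤ | out ⊤ | ==

Converged values:
  [0] ⊤
  [1] 6
  [2] ⊤
  [3] ⊤

⊤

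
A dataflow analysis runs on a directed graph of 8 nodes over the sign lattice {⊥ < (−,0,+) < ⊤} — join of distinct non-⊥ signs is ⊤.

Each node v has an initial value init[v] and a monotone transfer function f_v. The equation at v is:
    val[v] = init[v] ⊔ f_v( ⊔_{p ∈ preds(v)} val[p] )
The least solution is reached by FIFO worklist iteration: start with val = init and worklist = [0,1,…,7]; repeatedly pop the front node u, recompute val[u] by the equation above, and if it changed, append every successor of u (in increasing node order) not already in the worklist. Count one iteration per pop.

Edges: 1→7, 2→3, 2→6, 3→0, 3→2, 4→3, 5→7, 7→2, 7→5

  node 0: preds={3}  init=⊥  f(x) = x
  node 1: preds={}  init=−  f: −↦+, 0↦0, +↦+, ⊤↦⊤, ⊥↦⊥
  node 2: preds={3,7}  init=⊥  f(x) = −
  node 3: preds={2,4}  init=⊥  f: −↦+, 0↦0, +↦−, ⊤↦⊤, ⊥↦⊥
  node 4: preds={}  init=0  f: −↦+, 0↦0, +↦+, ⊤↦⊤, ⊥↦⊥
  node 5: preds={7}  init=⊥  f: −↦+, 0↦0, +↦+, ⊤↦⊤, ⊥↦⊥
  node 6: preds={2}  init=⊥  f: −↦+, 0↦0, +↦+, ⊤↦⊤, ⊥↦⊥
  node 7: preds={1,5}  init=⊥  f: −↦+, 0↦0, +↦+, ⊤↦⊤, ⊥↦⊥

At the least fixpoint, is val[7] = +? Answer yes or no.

Iteration log — 15 steps:
  step 1. node 0  ⊔preds=⊥  new=⊥  stable
  step 2. node 1  ⊔preds=⊥  new=−  stable
  step 3. node 2  ⊔preds=⊥  new=−  old=⊥  +wl: 
  step 4. node 3  ⊔preds=⊤  new=⊤  old=⊥  +wl: 0,2
  step 5. node 4  ⊔preds=⊥  new=0  stable
  step 6. node 5  ⊔preds=⊥  new=⊥  stable
  step 7. node 6  ⊔preds=−  new=+  old=⊥  +wl: 
  step 8. node 7  ⊔preds=−  new=+  old=⊥  +wl: 5
  step 9. node 0  ⊔preds=⊤  new=⊤  old=⊥  +wl: 
  step 10. node 2  ⊔preds=⊤  new=−  stable
  step 11. node 5  ⊔preds=+  new=+  old=⊥  +wl: 7
  step 12. node 7  ⊔preds=⊤  new=⊤  old=+  +wl: 2,5
  step 13. node 2  ⊔preds=⊤  new=−  stable
  step 14. node 5  ⊔preds=⊤  new=⊤  old=+  +wl: 7
  step 15. node 7  ⊔preds=⊤  new=⊤  stable

Least fixpoint reached:
  node 0: ⊤
  node 1: −
  node 2: −
  node 3: ⊤
  node 4: 0
  node 5: ⊤
  node 6: +
  node 7: ⊤

no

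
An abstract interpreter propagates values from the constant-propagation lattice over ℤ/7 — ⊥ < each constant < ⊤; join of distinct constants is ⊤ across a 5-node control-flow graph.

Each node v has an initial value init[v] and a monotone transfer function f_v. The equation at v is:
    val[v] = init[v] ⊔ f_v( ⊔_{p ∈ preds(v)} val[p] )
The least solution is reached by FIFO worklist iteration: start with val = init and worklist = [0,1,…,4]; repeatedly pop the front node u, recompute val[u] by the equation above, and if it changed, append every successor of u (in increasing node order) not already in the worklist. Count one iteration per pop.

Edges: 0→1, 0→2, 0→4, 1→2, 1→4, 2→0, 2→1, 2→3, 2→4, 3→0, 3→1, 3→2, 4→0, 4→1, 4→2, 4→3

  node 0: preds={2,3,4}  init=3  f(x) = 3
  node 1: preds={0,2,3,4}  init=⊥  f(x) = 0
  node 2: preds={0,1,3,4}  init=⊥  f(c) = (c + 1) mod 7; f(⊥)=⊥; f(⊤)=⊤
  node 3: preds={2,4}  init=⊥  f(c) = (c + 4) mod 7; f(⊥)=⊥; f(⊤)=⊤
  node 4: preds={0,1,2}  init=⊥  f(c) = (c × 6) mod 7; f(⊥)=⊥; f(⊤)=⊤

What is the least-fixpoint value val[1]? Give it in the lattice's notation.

Iteration log — 9 steps:
  step 1. node 0  ⊔preds=⊥  new=3  stable
  step 2. node 1  ⊔preds=3  new=0  old=⊥  +wl: 
  step 3. node 2  ⊔preds=⊤  new=⊤  old=⊥  +wl: 0,1
  step 4. node 3  ⊔preds=⊤  new=⊤  old=⊥  +wl: 2
  step 5. node 4  ⊔preds=⊤  new=⊤  old=⊥  +wl: 3
  step 6. node 0  ⊔preds=⊤  new=3  stable
  step 7. node 1  ⊔preds=⊤  new=0  stable
  step 8. node 2  ⊔preds=⊤  new=⊤  stable
  step 9. node 3  ⊔preds=⊤  new=⊤  stable

Least fixpoint reached:
  node 0: 3
  node 1: 0
  node 2: ⊤
  node 3: ⊤
  node 4: ⊤

0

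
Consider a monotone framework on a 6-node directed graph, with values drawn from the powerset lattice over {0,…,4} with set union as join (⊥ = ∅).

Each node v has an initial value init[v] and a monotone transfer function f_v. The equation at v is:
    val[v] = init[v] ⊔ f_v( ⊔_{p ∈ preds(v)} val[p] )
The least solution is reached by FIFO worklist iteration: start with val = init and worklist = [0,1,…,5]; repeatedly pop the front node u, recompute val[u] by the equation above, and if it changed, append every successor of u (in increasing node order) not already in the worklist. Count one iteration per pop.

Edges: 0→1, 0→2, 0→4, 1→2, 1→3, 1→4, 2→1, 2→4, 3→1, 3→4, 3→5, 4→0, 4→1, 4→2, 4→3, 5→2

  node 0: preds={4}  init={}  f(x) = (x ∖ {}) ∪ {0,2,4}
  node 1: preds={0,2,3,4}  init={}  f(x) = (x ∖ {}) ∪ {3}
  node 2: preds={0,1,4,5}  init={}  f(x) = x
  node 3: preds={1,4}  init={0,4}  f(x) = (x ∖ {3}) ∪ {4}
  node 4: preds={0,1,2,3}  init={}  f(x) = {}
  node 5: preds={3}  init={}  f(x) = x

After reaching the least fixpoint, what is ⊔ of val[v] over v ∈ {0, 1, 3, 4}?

{0,2,3,4}

Trace (8 dequeues):
  [1] u=0 | in {} | out {0,2,4} | prev {} | push {}
  [2] u=1 | in {0,2,4} | out {0,2,3,4} | prev {} | push {}
  [3] u=2 | in {0,2,3,4} | out {0,2,3,4} | prev {} | push {1}
  [4] u=3 | in {0,2,3,4} | out {0,2,4} | prev {0,4} | push {}
  [5] u=4 | in {0,2,3,4} | out {} | ==
  [6] u=5 | in {0,2,4} | out {0,2,4} | prev {} | push {2}
  [7] u=1 | in {0,2,3,4} | out {0,2,3,4} | ==
  [8] u=2 | in {0,2,3,4} | out {0,2,3,4} | ==

Converged values:
  [0] {0,2,4}
  [1] {0,2,3,4}
  [2] {0,2,3,4}
  [3] {0,2,4}
  [4] {}
  [5] {0,2,4}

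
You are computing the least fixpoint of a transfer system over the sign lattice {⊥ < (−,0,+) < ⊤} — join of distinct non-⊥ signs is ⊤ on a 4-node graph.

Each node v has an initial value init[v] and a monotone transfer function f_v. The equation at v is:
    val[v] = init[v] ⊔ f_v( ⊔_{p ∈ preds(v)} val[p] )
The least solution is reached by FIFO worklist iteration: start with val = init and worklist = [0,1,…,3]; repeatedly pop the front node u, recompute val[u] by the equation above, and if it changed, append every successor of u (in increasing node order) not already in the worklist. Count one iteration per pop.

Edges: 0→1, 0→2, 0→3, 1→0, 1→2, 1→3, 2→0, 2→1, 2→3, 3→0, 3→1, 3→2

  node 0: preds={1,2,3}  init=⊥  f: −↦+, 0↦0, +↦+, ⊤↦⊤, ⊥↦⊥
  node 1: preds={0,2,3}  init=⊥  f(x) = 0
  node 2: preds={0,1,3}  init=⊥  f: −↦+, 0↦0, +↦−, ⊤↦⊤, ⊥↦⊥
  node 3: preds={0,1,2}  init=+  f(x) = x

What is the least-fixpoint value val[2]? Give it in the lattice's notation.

Iteration log — 8 steps:
  step 1. node 0  ⊔preds=+  new=+  old=⊥  +wl: 
  step 2. node 1  ⊔preds=+  new=0  old=⊥  +wl: 0
  step 3. node 2  ⊔preds=⊤  new=⊤  old=⊥  +wl: 1
  step 4. node 3  ⊔preds=⊤  new=⊤  old=+  +wl: 2
  step 5. node 0  ⊔preds=⊤  new=⊤  old=+  +wl: 3
  step 6. node 1  ⊔preds=⊤  new=0  stable
  step 7. node 2  ⊔preds=⊤  new=⊤  stable
  step 8. node 3  ⊔preds=⊤  new=⊤  stable

Least fixpoint reached:
  node 0: ⊤
  node 1: 0
  node 2: ⊤
  node 3: ⊤

⊤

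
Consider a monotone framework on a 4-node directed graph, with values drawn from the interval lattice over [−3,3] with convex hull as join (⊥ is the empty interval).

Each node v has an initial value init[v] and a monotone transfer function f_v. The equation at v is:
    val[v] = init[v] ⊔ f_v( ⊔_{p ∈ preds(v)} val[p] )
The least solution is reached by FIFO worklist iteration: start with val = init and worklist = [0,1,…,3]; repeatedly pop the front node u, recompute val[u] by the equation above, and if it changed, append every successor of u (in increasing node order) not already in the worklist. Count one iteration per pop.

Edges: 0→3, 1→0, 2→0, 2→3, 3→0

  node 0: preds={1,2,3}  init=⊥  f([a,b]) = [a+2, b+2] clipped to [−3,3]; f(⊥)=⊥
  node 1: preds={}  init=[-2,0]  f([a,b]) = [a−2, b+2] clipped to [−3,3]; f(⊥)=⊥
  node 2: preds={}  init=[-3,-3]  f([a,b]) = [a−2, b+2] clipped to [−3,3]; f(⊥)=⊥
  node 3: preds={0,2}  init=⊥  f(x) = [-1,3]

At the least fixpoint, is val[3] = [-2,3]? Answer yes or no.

no

Iteration log — 6 steps:
  step 1. node 0  ⊔preds=[-3,0]  new=[-1,2]  old=⊥  +wl: 
  step 2. node 1  ⊔preds=⊥  new=[-2,0]  stable
  step 3. node 2  ⊔preds=⊥  new=[-3,-3]  stable
  step 4. node 3  ⊔preds=[-3,2]  new=[-1,3]  old=⊥  +wl: 0
  step 5. node 0  ⊔preds=[-3,3]  new=[-1,3]  old=[-1,2]  +wl: 3
  step 6. node 3  ⊔preds=[-3,3]  new=[-1,3]  stable

Least fixpoint reached:
  node 0: [-1,3]
  node 1: [-2,0]
  node 2: [-3,-3]
  node 3: [-1,3]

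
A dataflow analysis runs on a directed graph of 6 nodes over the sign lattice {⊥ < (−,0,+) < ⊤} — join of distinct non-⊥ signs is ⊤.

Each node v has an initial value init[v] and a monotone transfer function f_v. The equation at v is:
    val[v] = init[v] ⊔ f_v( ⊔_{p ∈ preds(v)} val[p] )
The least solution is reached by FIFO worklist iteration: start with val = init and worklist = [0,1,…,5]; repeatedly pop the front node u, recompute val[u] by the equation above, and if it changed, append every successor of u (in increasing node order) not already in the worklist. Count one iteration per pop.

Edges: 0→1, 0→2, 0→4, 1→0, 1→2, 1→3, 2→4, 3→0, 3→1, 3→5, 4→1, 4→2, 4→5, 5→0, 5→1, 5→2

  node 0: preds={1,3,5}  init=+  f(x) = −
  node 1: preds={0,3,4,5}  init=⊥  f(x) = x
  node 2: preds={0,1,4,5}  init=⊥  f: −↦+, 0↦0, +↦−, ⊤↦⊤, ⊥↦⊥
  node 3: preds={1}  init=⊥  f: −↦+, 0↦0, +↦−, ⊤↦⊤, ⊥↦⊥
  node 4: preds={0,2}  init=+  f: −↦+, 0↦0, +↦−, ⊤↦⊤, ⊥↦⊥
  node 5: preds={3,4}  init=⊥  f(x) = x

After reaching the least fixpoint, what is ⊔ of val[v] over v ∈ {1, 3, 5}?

Iteration log — 9 steps:
  step 1. node 0  ⊔preds=⊥  new=⊤  old=+  +wl: 
  step 2. node 1  ⊔preds=⊤  new=⊤  old=⊥  +wl: 0
  step 3. node 2  ⊔preds=⊤  new=⊤  old=⊥  +wl: 
  step 4. node 3  ⊔preds=⊤  new=⊤  old=⊥  +wl: 1
  step 5. node 4  ⊔preds=⊤  new=⊤  old=+  +wl: 2
  step 6. node 5  ⊔preds=⊤  new=⊤  old=⊥  +wl: 
  step 7. node 0  ⊔preds=⊤  new=⊤  stable
  step 8. node 1  ⊔preds=⊤  new=⊤  stable
  step 9. node 2  ⊔preds=⊤  new=⊤  stable

Least fixpoint reached:
  node 0: ⊤
  node 1: ⊤
  node 2: ⊤
  node 3: ⊤
  node 4: ⊤
  node 5: ⊤

⊤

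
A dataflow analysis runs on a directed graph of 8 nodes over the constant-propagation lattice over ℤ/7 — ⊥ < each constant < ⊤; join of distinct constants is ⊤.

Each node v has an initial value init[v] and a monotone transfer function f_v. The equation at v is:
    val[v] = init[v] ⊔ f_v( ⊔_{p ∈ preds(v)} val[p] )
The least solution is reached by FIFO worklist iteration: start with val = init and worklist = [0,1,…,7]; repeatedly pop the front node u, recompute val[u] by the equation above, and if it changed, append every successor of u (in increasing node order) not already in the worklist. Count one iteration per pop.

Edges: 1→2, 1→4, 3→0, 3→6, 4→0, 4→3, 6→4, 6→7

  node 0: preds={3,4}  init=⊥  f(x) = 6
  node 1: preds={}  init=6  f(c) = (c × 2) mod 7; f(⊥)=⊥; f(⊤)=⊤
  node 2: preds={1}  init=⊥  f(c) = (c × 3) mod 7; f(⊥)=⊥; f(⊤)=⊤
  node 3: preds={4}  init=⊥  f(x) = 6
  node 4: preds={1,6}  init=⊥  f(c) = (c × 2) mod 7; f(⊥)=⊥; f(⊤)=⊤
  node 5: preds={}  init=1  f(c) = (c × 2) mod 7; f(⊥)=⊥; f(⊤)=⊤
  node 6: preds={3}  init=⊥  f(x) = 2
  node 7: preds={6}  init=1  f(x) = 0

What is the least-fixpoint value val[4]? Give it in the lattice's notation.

⊤

Iteration log — 13 steps:
  step 1. node 0  ⊔preds=⊥  new=6  old=⊥  +wl: 
  step 2. node 1  ⊔preds=⊥  new=6  stable
  step 3. node 2  ⊔preds=6  new=4  old=⊥  +wl: 
  step 4. node 3  ⊔preds=⊥  new=6  old=⊥  +wl: 0
  step 5. node 4  ⊔preds=6  new=5  old=⊥  +wl: 3
  step 6. node 5  ⊔preds=⊥  new=1  stable
  step 7. node 6  ⊔preds=6  new=2  old=⊥  +wl: 4
  step 8. node 7  ⊔preds=2  new=⊤  old=1  +wl: 
  step 9. node 0  ⊔preds=⊤  new=6  stable
  step 10. node 3  ⊔preds=5  new=6  stable
  step 11. node 4  ⊔preds=⊤  new=⊤  old=5  +wl: 0,3
  step 12. node 0  ⊔preds=⊤  new=6  stable
  step 13. node 3  ⊔preds=⊤  new=6  stable

Least fixpoint reached:
  node 0: 6
  node 1: 6
  node 2: 4
  node 3: 6
  node 4: ⊤
  node 5: 1
  node 6: 2
  node 7: ⊤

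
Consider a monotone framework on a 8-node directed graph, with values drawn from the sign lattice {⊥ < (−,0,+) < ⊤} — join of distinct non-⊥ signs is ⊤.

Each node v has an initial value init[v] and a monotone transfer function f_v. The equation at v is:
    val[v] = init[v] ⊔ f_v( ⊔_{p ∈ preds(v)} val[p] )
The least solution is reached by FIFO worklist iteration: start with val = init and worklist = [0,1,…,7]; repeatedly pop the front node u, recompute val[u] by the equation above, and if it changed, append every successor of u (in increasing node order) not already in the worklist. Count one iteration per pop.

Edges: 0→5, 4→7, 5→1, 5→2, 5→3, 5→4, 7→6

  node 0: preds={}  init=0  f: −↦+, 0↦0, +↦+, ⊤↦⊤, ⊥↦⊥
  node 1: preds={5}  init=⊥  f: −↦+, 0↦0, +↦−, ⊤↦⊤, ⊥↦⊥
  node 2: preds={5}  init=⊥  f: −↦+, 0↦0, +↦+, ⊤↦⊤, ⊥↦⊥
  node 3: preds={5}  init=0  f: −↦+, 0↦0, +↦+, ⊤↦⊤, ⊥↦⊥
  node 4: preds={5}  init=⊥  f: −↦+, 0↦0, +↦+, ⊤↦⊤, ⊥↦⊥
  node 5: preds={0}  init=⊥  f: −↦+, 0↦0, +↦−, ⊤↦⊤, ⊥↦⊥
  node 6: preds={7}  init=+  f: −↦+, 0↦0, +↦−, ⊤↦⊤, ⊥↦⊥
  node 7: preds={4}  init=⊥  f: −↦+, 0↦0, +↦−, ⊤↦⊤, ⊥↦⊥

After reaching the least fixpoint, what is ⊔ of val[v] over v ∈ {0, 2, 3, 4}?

Worklist (14 pops):
  #1 pop 0: in=⊥ → 0 (no change)
  #2 pop 1: in=⊥ → ⊥ (no change)
  #3 pop 2: in=⊥ → ⊥ (no change)
  #4 pop 3: in=⊥ → 0 (no change)
  #5 pop 4: in=⊥ → ⊥ (no change)
  #6 pop 5: in=0 → 0 (was ⊥); enqueue [1,2,3,4]
  #7 pop 6: in=⊥ → + (no change)
  #8 pop 7: in=⊥ → ⊥ (no change)
  #9 pop 1: in=0 → 0 (was ⊥); enqueue []
  #10 pop 2: in=0 → 0 (was ⊥); enqueue []
  #11 pop 3: in=0 → 0 (no change)
  #12 pop 4: in=0 → 0 (was ⊥); enqueue [7]
  #13 pop 7: in=0 → 0 (was ⊥); enqueue [6]
  #14 pop 6: in=0 → ⊤ (was +); enqueue []

Fixpoint:
  val[0] = 0
  val[1] = 0
  val[2] = 0
  val[3] = 0
  val[4] = 0
  val[5] = 0
  val[6] = ⊤
  val[7] = 0

0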